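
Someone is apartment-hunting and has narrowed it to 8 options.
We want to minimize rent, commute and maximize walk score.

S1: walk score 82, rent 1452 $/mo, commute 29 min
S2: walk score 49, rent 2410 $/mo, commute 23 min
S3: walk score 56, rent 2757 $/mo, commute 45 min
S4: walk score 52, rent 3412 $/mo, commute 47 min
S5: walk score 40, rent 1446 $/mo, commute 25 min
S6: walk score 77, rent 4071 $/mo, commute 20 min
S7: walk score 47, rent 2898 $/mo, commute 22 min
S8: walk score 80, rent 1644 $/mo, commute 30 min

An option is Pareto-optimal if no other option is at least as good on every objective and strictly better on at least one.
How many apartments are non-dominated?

5

S1: not dominated (best walk score).
S2: not dominated.
S3: dominated by S1 (walk score 82≥56, rent 1452≤2757, commute 29≤45).
S4: dominated by S1 (walk score 82≥52, rent 1452≤3412, commute 29≤47).
S5: not dominated (best rent).
S6: not dominated (best commute).
S7: not dominated.
S8: dominated by S1 (walk score 82≥80, rent 1452≤1644, commute 29≤30).
Pareto-optimal: S1, S2, S5, S6, S7 → 5.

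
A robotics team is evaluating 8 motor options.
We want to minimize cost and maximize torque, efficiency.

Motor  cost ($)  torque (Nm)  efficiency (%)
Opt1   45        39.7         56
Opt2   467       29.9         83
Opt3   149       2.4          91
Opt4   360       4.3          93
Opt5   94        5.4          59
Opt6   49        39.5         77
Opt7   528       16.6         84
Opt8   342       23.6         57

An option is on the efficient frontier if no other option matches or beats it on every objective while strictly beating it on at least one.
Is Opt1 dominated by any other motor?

Opt2: worse on cost (467 vs 45).
Opt3: worse on cost (149 vs 45).
Opt4: worse on cost (360 vs 45).
Opt5: worse on cost (94 vs 45).
Opt6: worse on cost (49 vs 45).
Opt7: worse on cost (528 vs 45).
Opt8: worse on cost (342 vs 45).
No option is at least as good as Opt1 on every objective and strictly better on one.

No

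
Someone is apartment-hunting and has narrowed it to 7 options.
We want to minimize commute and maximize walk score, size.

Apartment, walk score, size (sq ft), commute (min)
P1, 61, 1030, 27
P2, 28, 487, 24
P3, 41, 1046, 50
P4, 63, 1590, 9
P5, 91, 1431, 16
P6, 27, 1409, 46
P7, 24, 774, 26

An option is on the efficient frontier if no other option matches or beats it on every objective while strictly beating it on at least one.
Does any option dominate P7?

P4 vs P7: walk score 63≥24, size 1590≥774, commute 9≤26 — P4 is at least as good on every objective and strictly better on at least one, so P4 dominates P7.

Yes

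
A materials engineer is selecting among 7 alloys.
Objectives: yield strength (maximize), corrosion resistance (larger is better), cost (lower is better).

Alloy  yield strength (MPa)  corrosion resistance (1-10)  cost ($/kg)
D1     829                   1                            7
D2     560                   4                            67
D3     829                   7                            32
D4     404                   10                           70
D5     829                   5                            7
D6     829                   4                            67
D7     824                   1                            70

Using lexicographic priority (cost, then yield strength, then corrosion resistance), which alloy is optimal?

First minimize cost: best is 7, kept {D1, D5}.
Then maximize yield strength: best is 829, kept {D1, D5}.
Then maximize corrosion resistance: best is 5, kept {D5}.

D5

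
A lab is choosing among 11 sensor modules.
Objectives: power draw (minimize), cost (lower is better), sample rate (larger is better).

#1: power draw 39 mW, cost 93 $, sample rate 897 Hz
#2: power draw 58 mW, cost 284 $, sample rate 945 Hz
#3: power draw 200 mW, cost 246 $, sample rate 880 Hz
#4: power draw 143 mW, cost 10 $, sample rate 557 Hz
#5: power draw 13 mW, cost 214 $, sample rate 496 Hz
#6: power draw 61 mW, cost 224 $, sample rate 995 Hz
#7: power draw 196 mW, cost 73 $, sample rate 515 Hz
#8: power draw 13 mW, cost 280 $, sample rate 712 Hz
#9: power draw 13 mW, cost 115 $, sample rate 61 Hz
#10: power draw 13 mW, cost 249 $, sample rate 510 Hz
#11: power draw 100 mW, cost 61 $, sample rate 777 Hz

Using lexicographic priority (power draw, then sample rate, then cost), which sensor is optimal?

First minimize power draw: best is 13, kept {#5, #8, #9, #10}.
Then maximize sample rate: best is 712, kept {#8}.

#8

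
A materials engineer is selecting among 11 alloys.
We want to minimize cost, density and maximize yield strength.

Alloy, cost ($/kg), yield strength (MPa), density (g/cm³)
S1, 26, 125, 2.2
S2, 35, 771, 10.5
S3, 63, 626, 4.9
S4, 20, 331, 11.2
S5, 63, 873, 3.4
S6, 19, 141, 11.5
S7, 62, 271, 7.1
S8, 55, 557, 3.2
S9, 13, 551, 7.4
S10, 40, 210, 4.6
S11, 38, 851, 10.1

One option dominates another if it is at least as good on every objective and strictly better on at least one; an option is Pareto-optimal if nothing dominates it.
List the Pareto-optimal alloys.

S1: not dominated (best density).
S2: not dominated.
S3: dominated by S5 (cost 63≤63, yield strength 873≥626, density 3.4≤4.9).
S4: dominated by S9 (cost 13≤20, yield strength 551≥331, density 7.4≤11.2).
S5: not dominated (best yield strength).
S6: dominated by S9 (cost 13≤19, yield strength 551≥141, density 7.4≤11.5).
S7: dominated by S8 (cost 55≤62, yield strength 557≥271, density 3.2≤7.1).
S8: not dominated.
S9: not dominated (best cost).
S10: not dominated.
S11: not dominated.

S1, S2, S5, S8, S9, S10, S11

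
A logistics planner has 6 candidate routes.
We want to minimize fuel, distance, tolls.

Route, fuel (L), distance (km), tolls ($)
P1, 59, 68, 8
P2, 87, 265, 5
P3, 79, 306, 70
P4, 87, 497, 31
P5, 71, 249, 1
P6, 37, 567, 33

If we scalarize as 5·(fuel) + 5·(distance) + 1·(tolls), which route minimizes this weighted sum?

P1: 5·59 + 5·68 + 1·8 = 643
P2: 5·87 + 5·265 + 1·5 = 1765
P3: 5·79 + 5·306 + 1·70 = 1995
P4: 5·87 + 5·497 + 1·31 = 2951
P5: 5·71 + 5·249 + 1·1 = 1601
P6: 5·37 + 5·567 + 1·33 = 3053
Lowest: P1 at 643.

P1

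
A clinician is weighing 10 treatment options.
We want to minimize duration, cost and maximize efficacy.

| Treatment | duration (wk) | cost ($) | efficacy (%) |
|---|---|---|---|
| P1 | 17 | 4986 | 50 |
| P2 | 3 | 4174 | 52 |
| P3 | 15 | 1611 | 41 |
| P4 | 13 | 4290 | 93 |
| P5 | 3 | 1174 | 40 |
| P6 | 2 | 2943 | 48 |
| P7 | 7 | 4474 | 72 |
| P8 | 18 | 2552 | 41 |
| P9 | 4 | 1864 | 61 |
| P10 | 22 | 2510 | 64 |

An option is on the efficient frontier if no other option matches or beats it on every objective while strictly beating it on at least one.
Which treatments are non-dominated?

P2, P3, P4, P5, P6, P7, P9, P10

P1: dominated by P2 (duration 3≤17, cost 4174≤4986, efficacy 52≥50).
P2: not dominated.
P3: not dominated.
P4: not dominated (best efficacy).
P5: not dominated (best cost).
P6: not dominated (best duration).
P7: not dominated.
P8: dominated by P3 (duration 15≤18, cost 1611≤2552, efficacy 41≥41).
P9: not dominated.
P10: not dominated.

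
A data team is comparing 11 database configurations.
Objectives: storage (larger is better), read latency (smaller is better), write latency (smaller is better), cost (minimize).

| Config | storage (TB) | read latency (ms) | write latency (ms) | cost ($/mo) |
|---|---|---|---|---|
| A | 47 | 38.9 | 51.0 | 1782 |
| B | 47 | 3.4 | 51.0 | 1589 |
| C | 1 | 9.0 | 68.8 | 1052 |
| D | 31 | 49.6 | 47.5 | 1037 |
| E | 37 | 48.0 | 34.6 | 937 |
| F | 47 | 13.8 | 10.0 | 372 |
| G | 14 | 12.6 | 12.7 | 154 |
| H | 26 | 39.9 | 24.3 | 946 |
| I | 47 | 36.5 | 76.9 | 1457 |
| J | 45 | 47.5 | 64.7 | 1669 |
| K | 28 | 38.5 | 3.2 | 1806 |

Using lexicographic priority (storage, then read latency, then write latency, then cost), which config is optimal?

First maximize storage: best is 47, kept {A, B, F, I}.
Then minimize read latency: best is 3.4, kept {B}.

B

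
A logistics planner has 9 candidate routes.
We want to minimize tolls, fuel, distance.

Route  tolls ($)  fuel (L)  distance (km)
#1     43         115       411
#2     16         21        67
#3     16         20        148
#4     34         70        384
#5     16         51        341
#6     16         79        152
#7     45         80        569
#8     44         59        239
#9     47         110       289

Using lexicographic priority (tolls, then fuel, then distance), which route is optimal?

First minimize tolls: best is 16, kept {#2, #3, #5, #6}.
Then minimize fuel: best is 20, kept {#3}.

#3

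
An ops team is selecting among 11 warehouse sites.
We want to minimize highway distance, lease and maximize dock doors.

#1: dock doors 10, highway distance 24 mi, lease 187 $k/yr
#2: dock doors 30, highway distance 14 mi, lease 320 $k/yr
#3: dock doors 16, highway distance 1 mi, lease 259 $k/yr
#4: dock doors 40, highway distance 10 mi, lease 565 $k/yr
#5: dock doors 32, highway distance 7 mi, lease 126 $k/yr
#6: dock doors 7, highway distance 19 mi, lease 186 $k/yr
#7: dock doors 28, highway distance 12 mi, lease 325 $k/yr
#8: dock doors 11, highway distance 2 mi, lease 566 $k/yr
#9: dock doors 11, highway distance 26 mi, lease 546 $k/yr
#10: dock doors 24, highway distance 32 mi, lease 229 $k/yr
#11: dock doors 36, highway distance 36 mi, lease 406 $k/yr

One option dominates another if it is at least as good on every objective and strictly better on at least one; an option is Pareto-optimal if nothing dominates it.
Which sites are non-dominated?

#1: dominated by #5 (dock doors 32≥10, highway distance 7≤24, lease 126≤187).
#2: dominated by #5 (dock doors 32≥30, highway distance 7≤14, lease 126≤320).
#3: not dominated (best highway distance).
#4: not dominated (best dock doors).
#5: not dominated (best lease).
#6: dominated by #5 (dock doors 32≥7, highway distance 7≤19, lease 126≤186).
#7: dominated by #5 (dock doors 32≥28, highway distance 7≤12, lease 126≤325).
#8: dominated by #3 (dock doors 16≥11, highway distance 1≤2, lease 259≤566).
#9: dominated by #2 (dock doors 30≥11, highway distance 14≤26, lease 320≤546).
#10: dominated by #5 (dock doors 32≥24, highway distance 7≤32, lease 126≤229).
#11: not dominated.

#3, #4, #5, #11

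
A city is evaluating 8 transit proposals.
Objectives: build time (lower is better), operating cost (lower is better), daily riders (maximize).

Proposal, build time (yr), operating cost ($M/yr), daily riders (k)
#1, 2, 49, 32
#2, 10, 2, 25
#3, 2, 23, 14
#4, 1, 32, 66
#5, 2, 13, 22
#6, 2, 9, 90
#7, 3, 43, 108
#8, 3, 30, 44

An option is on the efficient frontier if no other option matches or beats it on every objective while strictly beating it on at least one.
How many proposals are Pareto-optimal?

#1: dominated by #4 (build time 1≤2, operating cost 32≤49, daily riders 66≥32).
#2: not dominated (best operating cost).
#3: dominated by #5 (build time 2≤2, operating cost 13≤23, daily riders 22≥14).
#4: not dominated (best build time).
#5: dominated by #6 (build time 2≤2, operating cost 9≤13, daily riders 90≥22).
#6: not dominated.
#7: not dominated (best daily riders).
#8: dominated by #6 (build time 2≤3, operating cost 9≤30, daily riders 90≥44).
Pareto-optimal: #2, #4, #6, #7 → 4.

4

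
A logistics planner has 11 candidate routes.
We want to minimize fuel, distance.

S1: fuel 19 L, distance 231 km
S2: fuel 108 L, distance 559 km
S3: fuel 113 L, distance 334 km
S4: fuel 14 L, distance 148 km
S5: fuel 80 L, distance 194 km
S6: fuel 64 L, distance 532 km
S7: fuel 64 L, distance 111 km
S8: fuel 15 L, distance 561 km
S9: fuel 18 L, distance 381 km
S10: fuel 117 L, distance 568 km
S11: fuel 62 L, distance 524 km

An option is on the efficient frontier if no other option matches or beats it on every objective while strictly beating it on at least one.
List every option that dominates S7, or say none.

S1: worse on distance (231 vs 111).
S2: worse on fuel (108 vs 64).
S3: worse on fuel (113 vs 64).
S4: worse on distance (148 vs 111).
S5: worse on fuel (80 vs 64).
S6: worse on distance (532 vs 111).
S8: worse on distance (561 vs 111).
S9: worse on distance (381 vs 111).
S10: worse on fuel (117 vs 64).
S11: worse on distance (524 vs 111).
No option dominates S7.

none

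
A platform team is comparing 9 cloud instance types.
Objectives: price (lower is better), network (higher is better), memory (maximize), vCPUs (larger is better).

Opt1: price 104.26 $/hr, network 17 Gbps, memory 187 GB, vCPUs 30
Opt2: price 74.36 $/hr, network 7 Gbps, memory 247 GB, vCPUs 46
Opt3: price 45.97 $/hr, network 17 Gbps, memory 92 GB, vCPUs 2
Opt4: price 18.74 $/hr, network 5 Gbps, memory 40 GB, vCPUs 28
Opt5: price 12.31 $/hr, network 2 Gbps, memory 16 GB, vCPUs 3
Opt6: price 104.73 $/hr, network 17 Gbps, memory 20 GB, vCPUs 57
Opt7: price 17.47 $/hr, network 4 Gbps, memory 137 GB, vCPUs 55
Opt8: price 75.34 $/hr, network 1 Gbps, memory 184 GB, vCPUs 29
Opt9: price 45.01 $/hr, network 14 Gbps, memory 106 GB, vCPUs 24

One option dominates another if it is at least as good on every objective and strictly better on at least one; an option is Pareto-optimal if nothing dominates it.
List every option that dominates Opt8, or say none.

Opt2: price 74.36≤75.34, network 7≥1, memory 247≥184, vCPUs 46≥29 — dominates Opt8.
Others (Opt1, Opt3, Opt4, Opt5, Opt6, Opt7, Opt9) are each worse than Opt8 on at least one objective.

Opt2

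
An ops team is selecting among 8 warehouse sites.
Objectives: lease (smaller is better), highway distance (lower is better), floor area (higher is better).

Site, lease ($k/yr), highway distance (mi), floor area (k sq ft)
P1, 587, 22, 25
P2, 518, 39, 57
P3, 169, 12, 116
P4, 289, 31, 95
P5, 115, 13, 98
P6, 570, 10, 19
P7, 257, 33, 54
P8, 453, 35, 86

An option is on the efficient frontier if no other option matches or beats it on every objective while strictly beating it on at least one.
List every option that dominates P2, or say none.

P3, P4, P5, P8

P3: lease 169≤518, highway distance 12≤39, floor area 116≥57 — dominates P2.
P4: lease 289≤518, highway distance 31≤39, floor area 95≥57 — dominates P2.
P5: lease 115≤518, highway distance 13≤39, floor area 98≥57 — dominates P2.
P8: lease 453≤518, highway distance 35≤39, floor area 86≥57 — dominates P2.
Others (P1, P6, P7) are each worse than P2 on at least one objective.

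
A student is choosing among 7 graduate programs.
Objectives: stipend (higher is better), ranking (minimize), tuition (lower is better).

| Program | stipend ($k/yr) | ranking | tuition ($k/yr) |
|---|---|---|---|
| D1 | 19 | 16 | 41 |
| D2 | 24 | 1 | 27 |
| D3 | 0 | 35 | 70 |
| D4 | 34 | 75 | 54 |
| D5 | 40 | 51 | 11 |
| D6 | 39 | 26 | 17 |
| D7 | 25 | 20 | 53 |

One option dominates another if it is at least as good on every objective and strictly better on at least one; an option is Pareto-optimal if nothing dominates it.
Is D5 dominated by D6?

D6 vs D5: D6 is worse on stipend (39 vs 40), so it does not dominate D5.

No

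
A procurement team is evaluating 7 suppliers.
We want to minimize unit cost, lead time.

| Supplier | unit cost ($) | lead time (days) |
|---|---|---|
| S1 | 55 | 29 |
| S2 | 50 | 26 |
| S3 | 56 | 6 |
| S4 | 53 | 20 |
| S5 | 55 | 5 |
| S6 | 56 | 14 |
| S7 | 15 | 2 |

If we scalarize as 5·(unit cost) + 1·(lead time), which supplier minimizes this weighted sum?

S1: 5·55 + 1·29 = 304
S2: 5·50 + 1·26 = 276
S3: 5·56 + 1·6 = 286
S4: 5·53 + 1·20 = 285
S5: 5·55 + 1·5 = 280
S6: 5·56 + 1·14 = 294
S7: 5·15 + 1·2 = 77
Lowest: S7 at 77.

S7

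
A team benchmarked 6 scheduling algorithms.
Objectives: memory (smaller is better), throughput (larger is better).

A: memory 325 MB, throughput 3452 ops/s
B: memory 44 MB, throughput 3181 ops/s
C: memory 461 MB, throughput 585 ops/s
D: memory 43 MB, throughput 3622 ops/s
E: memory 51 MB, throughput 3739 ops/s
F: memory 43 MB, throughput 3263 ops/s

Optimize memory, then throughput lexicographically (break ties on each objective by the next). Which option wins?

D

First minimize memory: best is 43, kept {D, F}.
Then maximize throughput: best is 3622, kept {D}.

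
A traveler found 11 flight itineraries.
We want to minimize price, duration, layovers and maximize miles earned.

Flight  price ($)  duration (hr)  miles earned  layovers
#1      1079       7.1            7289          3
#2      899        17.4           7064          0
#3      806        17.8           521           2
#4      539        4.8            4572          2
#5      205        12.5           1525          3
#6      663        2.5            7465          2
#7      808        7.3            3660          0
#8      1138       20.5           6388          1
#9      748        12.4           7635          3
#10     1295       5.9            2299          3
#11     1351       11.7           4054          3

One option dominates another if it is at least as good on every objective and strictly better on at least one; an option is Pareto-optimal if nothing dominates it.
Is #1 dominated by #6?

#6 vs #1: price 663≤1079, duration 2.5≤7.1, miles earned 7465≥7289, layovers 2≤3 — #6 is at least as good on every objective with at least one strict improvement.

Yes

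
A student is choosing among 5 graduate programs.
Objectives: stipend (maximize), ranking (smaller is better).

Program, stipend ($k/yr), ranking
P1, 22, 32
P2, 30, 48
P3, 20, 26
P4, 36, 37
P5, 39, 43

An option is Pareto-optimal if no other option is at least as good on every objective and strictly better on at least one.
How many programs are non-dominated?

4

P1: not dominated.
P2: dominated by P4 (stipend 36≥30, ranking 37≤48).
P3: not dominated (best ranking).
P4: not dominated.
P5: not dominated (best stipend).
Pareto-optimal: P1, P3, P4, P5 → 4.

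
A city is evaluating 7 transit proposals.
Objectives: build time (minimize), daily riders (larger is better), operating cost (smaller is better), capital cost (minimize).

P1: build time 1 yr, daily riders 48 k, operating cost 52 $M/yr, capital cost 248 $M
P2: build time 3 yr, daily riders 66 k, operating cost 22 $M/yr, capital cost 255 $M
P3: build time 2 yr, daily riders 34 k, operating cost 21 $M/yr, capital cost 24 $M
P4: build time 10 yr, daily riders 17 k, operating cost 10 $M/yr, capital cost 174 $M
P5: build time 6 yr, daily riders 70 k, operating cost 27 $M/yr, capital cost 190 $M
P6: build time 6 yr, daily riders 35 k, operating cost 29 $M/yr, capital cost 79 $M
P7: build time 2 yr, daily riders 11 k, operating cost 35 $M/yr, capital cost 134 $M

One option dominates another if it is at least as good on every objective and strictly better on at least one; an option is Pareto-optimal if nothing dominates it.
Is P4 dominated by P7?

P7 vs P4: P7 is worse on daily riders (11 vs 17), so it does not dominate P4.

No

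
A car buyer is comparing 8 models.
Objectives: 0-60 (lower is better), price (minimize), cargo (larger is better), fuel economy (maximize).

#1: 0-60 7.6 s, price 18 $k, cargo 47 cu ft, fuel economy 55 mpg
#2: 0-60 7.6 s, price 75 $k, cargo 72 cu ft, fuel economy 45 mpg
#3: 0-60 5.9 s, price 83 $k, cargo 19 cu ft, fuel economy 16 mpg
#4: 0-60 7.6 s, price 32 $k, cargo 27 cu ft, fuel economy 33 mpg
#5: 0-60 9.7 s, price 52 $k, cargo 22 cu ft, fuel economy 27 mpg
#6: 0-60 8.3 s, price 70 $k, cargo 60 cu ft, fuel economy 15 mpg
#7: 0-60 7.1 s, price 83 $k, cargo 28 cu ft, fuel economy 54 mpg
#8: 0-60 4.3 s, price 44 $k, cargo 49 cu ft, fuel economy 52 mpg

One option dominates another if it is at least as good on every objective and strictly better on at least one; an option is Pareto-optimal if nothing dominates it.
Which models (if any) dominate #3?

#8

#8: 0-60 4.3≤5.9, price 44≤83, cargo 49≥19, fuel economy 52≥16 — dominates #3.
Others (#1, #2, #4, #5, #6, #7) are each worse than #3 on at least one objective.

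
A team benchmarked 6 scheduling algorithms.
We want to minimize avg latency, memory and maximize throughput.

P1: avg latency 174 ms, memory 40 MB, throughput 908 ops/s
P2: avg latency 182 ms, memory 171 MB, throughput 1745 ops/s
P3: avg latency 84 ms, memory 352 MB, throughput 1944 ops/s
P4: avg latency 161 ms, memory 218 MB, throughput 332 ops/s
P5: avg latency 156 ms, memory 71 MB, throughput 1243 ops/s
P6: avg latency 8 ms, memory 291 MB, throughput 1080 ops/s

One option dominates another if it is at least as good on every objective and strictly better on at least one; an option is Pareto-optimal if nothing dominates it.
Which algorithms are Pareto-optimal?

P1: not dominated (best memory).
P2: not dominated.
P3: not dominated (best throughput).
P4: dominated by P5 (avg latency 156≤161, memory 71≤218, throughput 1243≥332).
P5: not dominated.
P6: not dominated (best avg latency).

P1, P2, P3, P5, P6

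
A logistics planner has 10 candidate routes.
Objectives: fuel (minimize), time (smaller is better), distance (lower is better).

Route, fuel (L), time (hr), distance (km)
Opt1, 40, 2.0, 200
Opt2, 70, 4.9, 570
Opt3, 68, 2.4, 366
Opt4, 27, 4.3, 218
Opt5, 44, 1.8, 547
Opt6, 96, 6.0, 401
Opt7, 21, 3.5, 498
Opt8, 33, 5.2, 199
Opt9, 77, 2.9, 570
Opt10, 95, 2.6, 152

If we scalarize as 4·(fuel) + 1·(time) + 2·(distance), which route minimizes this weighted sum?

Opt8

Opt1: 4·40 + 1·2.0 + 2·200 = 562.0
Opt2: 4·70 + 1·4.9 + 2·570 = 1424.9
Opt3: 4·68 + 1·2.4 + 2·366 = 1006.4
Opt4: 4·27 + 1·4.3 + 2·218 = 548.3
Opt5: 4·44 + 1·1.8 + 2·547 = 1271.8
Opt6: 4·96 + 1·6.0 + 2·401 = 1192.0
Opt7: 4·21 + 1·3.5 + 2·498 = 1083.5
Opt8: 4·33 + 1·5.2 + 2·199 = 535.2
Opt9: 4·77 + 1·2.9 + 2·570 = 1450.9
Opt10: 4·95 + 1·2.6 + 2·152 = 686.6
Lowest: Opt8 at 535.2.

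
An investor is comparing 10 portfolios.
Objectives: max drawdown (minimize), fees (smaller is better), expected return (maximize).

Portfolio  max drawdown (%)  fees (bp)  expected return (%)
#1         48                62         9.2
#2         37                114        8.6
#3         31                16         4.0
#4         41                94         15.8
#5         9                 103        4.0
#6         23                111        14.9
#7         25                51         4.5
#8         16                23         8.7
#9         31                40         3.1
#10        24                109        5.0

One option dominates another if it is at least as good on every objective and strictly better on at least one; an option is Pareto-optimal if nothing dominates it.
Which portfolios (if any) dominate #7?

#8: max drawdown 16≤25, fees 23≤51, expected return 8.7≥4.5 — dominates #7.
Others (#1, #2, #3, #4, #5, #6, #9, #10) are each worse than #7 on at least one objective.

#8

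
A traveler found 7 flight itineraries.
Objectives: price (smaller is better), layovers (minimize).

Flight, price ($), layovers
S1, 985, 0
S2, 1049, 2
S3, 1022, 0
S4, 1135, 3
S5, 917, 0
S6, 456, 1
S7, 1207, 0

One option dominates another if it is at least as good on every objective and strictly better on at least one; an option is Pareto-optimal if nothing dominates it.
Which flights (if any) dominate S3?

S1: price 985≤1022, layovers 0≤0 — dominates S3.
S5: price 917≤1022, layovers 0≤0 — dominates S3.
Others (S2, S4, S6, S7) are each worse than S3 on at least one objective.

S1, S5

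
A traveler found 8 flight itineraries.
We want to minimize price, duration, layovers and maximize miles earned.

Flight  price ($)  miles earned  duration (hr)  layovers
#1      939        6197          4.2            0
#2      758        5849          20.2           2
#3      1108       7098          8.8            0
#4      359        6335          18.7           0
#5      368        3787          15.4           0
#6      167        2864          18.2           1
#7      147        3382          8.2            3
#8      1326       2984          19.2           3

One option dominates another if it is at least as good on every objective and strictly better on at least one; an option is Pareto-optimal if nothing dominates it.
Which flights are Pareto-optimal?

#1, #3, #4, #5, #6, #7

#1: not dominated (best duration).
#2: dominated by #4 (price 359≤758, miles earned 6335≥5849, duration 18.7≤20.2, layovers 0≤2).
#3: not dominated (best miles earned).
#4: not dominated.
#5: not dominated.
#6: not dominated.
#7: not dominated (best price).
#8: dominated by #1 (price 939≤1326, miles earned 6197≥2984, duration 4.2≤19.2, layovers 0≤3).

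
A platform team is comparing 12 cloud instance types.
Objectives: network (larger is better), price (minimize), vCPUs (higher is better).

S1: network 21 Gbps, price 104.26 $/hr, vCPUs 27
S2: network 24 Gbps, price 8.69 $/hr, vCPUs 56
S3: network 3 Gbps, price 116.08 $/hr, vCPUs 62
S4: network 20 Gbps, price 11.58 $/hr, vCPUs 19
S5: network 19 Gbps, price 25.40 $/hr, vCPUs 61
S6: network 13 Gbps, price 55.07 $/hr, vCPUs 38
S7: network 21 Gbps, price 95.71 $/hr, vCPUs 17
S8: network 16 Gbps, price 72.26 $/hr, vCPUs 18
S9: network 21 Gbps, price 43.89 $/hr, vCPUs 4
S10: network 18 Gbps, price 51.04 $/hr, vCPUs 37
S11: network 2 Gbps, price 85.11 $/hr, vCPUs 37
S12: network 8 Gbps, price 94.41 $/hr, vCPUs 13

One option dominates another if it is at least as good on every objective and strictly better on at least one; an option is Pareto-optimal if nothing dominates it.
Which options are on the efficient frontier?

S1: dominated by S2 (network 24≥21, price 8.69≤104.26, vCPUs 56≥27).
S2: not dominated (best network).
S3: not dominated (best vCPUs).
S4: dominated by S2 (network 24≥20, price 8.69≤11.58, vCPUs 56≥19).
S5: not dominated.
S6: dominated by S2 (network 24≥13, price 8.69≤55.07, vCPUs 56≥38).
S7: dominated by S2 (network 24≥21, price 8.69≤95.71, vCPUs 56≥17).
S8: dominated by S2 (network 24≥16, price 8.69≤72.26, vCPUs 56≥18).
S9: dominated by S2 (network 24≥21, price 8.69≤43.89, vCPUs 56≥4).
S10: dominated by S2 (network 24≥18, price 8.69≤51.04, vCPUs 56≥37).
S11: dominated by S2 (network 24≥2, price 8.69≤85.11, vCPUs 56≥37).
S12: dominated by S2 (network 24≥8, price 8.69≤94.41, vCPUs 56≥13).

S2, S3, S5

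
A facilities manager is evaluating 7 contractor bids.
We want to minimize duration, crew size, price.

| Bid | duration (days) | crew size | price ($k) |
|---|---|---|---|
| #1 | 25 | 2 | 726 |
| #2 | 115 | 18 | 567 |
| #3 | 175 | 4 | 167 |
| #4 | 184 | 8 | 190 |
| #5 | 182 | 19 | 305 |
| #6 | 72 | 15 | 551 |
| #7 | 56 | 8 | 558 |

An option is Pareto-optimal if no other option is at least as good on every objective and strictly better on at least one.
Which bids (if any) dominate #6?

#1: worse on price (726 vs 551).
#2: worse on duration (115 vs 72).
#3: worse on duration (175 vs 72).
#4: worse on duration (184 vs 72).
#5: worse on duration (182 vs 72).
#7: worse on price (558 vs 551).
No option dominates #6.

none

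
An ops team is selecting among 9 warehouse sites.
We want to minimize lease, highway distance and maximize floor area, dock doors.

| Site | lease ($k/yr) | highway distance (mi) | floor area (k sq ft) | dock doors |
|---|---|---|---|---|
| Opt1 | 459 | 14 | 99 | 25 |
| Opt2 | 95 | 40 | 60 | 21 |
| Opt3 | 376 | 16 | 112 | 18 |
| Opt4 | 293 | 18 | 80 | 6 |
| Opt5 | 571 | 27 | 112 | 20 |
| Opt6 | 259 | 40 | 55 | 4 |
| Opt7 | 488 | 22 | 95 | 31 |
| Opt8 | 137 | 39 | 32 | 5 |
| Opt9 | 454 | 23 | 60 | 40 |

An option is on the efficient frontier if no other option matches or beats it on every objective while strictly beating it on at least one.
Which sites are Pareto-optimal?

Opt1: not dominated (best highway distance).
Opt2: not dominated (best lease).
Opt3: not dominated.
Opt4: not dominated.
Opt5: not dominated.
Opt6: dominated by Opt2 (lease 95≤259, highway distance 40≤40, floor area 60≥55, dock doors 21≥4).
Opt7: not dominated.
Opt8: not dominated.
Opt9: not dominated (best dock doors).

Opt1, Opt2, Opt3, Opt4, Opt5, Opt7, Opt8, Opt9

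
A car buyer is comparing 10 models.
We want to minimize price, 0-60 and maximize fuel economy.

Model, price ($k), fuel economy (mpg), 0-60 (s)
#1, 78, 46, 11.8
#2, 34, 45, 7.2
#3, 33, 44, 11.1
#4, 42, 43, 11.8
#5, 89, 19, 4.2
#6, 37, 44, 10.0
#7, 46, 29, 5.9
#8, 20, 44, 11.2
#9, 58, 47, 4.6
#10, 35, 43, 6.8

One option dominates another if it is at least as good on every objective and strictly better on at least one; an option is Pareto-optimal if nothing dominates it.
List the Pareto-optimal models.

#2, #3, #5, #7, #8, #9, #10

#1: dominated by #9 (price 58≤78, fuel economy 47≥46, 0-60 4.6≤11.8).
#2: not dominated.
#3: not dominated.
#4: dominated by #2 (price 34≤42, fuel economy 45≥43, 0-60 7.2≤11.8).
#5: not dominated (best 0-60).
#6: dominated by #2 (price 34≤37, fuel economy 45≥44, 0-60 7.2≤10.0).
#7: not dominated.
#8: not dominated (best price).
#9: not dominated (best fuel economy).
#10: not dominated.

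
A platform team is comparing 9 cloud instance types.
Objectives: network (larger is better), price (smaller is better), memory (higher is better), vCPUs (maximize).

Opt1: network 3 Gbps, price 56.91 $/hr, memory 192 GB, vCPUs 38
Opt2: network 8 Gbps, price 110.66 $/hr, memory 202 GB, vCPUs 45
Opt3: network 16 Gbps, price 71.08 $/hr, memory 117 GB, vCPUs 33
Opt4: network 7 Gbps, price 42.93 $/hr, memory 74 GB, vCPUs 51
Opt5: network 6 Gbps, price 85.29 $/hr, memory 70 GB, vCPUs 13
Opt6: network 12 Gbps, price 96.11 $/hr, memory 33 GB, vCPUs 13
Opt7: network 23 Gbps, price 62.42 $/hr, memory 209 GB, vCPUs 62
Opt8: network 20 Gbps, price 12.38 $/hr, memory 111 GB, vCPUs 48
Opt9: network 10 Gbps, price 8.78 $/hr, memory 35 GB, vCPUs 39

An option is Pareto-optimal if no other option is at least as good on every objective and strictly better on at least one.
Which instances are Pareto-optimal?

Opt1: not dominated.
Opt2: dominated by Opt7 (network 23≥8, price 62.42≤110.66, memory 209≥202, vCPUs 62≥45).
Opt3: dominated by Opt7 (network 23≥16, price 62.42≤71.08, memory 209≥117, vCPUs 62≥33).
Opt4: not dominated.
Opt5: dominated by Opt3 (network 16≥6, price 71.08≤85.29, memory 117≥70, vCPUs 33≥13).
Opt6: dominated by Opt3 (network 16≥12, price 71.08≤96.11, memory 117≥33, vCPUs 33≥13).
Opt7: not dominated (best network).
Opt8: not dominated.
Opt9: not dominated (best price).

Opt1, Opt4, Opt7, Opt8, Opt9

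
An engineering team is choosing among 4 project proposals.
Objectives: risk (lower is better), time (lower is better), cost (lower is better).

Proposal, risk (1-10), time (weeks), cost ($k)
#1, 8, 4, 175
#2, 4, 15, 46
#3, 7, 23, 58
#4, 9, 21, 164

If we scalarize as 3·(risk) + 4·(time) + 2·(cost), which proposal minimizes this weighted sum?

#1: 3·8 + 4·4 + 2·175 = 390
#2: 3·4 + 4·15 + 2·46 = 164
#3: 3·7 + 4·23 + 2·58 = 229
#4: 3·9 + 4·21 + 2·164 = 439
Lowest: #2 at 164.

#2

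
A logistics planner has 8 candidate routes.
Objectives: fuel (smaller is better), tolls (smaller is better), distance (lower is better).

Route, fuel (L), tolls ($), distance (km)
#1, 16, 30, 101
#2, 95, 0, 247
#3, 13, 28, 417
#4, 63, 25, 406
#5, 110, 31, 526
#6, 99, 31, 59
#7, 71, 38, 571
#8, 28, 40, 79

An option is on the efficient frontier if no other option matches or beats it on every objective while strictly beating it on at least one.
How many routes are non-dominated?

6

#1: not dominated.
#2: not dominated (best tolls).
#3: not dominated (best fuel).
#4: not dominated.
#5: dominated by #1 (fuel 16≤110, tolls 30≤31, distance 101≤526).
#6: not dominated (best distance).
#7: dominated by #1 (fuel 16≤71, tolls 30≤38, distance 101≤571).
#8: not dominated.
Pareto-optimal: #1, #2, #3, #4, #6, #8 → 6.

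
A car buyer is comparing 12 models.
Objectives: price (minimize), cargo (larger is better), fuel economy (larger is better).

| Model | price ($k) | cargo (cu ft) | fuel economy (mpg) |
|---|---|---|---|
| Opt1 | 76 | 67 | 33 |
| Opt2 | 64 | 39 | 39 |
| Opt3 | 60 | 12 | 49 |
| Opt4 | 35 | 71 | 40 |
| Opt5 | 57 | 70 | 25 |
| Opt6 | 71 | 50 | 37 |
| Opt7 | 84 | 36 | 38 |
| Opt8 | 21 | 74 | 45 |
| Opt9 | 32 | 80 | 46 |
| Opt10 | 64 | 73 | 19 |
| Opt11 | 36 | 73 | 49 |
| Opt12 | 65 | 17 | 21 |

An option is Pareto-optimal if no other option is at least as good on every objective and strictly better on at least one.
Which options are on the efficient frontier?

Opt8, Opt9, Opt11

Opt1: dominated by Opt4 (price 35≤76, cargo 71≥67, fuel economy 40≥33).
Opt2: dominated by Opt4 (price 35≤64, cargo 71≥39, fuel economy 40≥39).
Opt3: dominated by Opt11 (price 36≤60, cargo 73≥12, fuel economy 49≥49).
Opt4: dominated by Opt8 (price 21≤35, cargo 74≥71, fuel economy 45≥40).
Opt5: dominated by Opt4 (price 35≤57, cargo 71≥70, fuel economy 40≥25).
Opt6: dominated by Opt4 (price 35≤71, cargo 71≥50, fuel economy 40≥37).
Opt7: dominated by Opt2 (price 64≤84, cargo 39≥36, fuel economy 39≥38).
Opt8: not dominated (best price).
Opt9: not dominated (best cargo).
Opt10: dominated by Opt8 (price 21≤64, cargo 74≥73, fuel economy 45≥19).
Opt11: not dominated.
Opt12: dominated by Opt2 (price 64≤65, cargo 39≥17, fuel economy 39≥21).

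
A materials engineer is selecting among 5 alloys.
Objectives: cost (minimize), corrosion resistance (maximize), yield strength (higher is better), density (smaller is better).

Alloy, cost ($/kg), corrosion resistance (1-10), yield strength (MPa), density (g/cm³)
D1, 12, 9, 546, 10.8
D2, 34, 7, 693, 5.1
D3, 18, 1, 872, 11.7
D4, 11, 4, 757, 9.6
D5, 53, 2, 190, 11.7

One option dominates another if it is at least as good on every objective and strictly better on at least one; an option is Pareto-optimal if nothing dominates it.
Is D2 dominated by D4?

No

D4 vs D2: D4 is worse on corrosion resistance (4 vs 7), so it does not dominate D2.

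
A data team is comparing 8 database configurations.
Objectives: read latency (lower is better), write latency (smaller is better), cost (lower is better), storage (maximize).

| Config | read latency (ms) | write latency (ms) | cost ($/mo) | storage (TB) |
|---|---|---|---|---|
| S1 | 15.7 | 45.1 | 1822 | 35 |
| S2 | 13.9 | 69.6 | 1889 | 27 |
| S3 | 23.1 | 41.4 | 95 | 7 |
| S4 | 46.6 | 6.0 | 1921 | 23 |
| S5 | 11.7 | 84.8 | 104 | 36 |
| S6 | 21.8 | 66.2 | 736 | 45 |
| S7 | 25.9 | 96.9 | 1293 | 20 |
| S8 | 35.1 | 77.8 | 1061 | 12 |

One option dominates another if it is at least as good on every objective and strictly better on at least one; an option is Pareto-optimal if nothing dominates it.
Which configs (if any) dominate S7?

S5: read latency 11.7≤25.9, write latency 84.8≤96.9, cost 104≤1293, storage 36≥20 — dominates S7.
S6: read latency 21.8≤25.9, write latency 66.2≤96.9, cost 736≤1293, storage 45≥20 — dominates S7.
Others (S1, S2, S3, S4, S8) are each worse than S7 on at least one objective.

S5, S6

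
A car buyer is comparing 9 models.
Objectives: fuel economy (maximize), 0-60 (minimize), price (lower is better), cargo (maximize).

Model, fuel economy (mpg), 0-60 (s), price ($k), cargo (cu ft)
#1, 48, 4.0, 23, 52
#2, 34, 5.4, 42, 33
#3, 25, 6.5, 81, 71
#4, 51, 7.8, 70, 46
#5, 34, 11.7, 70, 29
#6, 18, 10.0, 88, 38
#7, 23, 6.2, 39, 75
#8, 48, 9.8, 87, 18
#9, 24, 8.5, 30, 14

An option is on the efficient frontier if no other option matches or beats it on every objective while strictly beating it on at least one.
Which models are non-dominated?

#1: not dominated (best 0-60).
#2: dominated by #1 (fuel economy 48≥34, 0-60 4.0≤5.4, price 23≤42, cargo 52≥33).
#3: not dominated.
#4: not dominated (best fuel economy).
#5: dominated by #1 (fuel economy 48≥34, 0-60 4.0≤11.7, price 23≤70, cargo 52≥29).
#6: dominated by #1 (fuel economy 48≥18, 0-60 4.0≤10.0, price 23≤88, cargo 52≥38).
#7: not dominated (best cargo).
#8: dominated by #1 (fuel economy 48≥48, 0-60 4.0≤9.8, price 23≤87, cargo 52≥18).
#9: dominated by #1 (fuel economy 48≥24, 0-60 4.0≤8.5, price 23≤30, cargo 52≥14).

#1, #3, #4, #7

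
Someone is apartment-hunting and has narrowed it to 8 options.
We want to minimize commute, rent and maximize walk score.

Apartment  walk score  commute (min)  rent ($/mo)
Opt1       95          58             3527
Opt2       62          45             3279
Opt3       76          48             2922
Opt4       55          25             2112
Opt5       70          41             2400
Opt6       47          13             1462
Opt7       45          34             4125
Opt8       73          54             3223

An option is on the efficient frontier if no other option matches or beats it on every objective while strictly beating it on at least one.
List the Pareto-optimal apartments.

Opt1: not dominated (best walk score).
Opt2: dominated by Opt5 (walk score 70≥62, commute 41≤45, rent 2400≤3279).
Opt3: not dominated.
Opt4: not dominated.
Opt5: not dominated.
Opt6: not dominated (best commute).
Opt7: dominated by Opt4 (walk score 55≥45, commute 25≤34, rent 2112≤4125).
Opt8: dominated by Opt3 (walk score 76≥73, commute 48≤54, rent 2922≤3223).

Opt1, Opt3, Opt4, Opt5, Opt6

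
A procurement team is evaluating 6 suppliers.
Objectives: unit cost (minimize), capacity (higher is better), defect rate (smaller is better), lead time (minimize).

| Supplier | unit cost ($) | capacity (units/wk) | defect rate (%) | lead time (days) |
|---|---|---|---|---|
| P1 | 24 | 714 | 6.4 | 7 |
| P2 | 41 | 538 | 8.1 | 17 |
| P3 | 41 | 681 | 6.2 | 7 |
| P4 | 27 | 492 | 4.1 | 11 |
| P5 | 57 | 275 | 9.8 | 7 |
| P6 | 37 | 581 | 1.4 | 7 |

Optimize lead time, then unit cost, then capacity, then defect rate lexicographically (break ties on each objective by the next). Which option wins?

First minimize lead time: best is 7, kept {P1, P3, P5, P6}.
Then minimize unit cost: best is 24, kept {P1}.

P1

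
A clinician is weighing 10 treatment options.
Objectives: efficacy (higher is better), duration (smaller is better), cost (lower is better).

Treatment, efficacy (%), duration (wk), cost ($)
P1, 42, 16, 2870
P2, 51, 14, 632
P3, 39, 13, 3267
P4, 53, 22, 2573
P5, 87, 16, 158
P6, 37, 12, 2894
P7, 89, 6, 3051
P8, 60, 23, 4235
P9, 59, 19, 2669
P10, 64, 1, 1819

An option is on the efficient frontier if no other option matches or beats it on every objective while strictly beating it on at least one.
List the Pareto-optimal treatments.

P2, P5, P7, P10

P1: dominated by P2 (efficacy 51≥42, duration 14≤16, cost 632≤2870).
P2: not dominated.
P3: dominated by P7 (efficacy 89≥39, duration 6≤13, cost 3051≤3267).
P4: dominated by P5 (efficacy 87≥53, duration 16≤22, cost 158≤2573).
P5: not dominated (best cost).
P6: dominated by P10 (efficacy 64≥37, duration 1≤12, cost 1819≤2894).
P7: not dominated (best efficacy).
P8: dominated by P5 (efficacy 87≥60, duration 16≤23, cost 158≤4235).
P9: dominated by P5 (efficacy 87≥59, duration 16≤19, cost 158≤2669).
P10: not dominated (best duration).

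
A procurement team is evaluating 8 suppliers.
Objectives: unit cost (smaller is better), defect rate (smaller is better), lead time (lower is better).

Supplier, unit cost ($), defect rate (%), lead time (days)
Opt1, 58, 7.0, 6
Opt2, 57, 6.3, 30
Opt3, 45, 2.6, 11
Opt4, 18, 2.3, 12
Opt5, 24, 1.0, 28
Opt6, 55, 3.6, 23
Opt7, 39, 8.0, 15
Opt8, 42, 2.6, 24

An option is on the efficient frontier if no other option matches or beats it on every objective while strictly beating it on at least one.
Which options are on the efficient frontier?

Opt1: not dominated (best lead time).
Opt2: dominated by Opt3 (unit cost 45≤57, defect rate 2.6≤6.3, lead time 11≤30).
Opt3: not dominated.
Opt4: not dominated (best unit cost).
Opt5: not dominated (best defect rate).
Opt6: dominated by Opt3 (unit cost 45≤55, defect rate 2.6≤3.6, lead time 11≤23).
Opt7: dominated by Opt4 (unit cost 18≤39, defect rate 2.3≤8.0, lead time 12≤15).
Opt8: dominated by Opt4 (unit cost 18≤42, defect rate 2.3≤2.6, lead time 12≤24).

Opt1, Opt3, Opt4, Opt5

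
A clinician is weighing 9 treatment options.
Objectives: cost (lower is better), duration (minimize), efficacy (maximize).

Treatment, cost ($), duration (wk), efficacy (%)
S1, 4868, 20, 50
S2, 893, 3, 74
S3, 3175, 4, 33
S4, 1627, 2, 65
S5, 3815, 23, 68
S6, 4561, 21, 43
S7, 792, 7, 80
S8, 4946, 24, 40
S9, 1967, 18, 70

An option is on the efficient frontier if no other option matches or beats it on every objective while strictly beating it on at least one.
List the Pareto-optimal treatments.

S1: dominated by S2 (cost 893≤4868, duration 3≤20, efficacy 74≥50).
S2: not dominated.
S3: dominated by S2 (cost 893≤3175, duration 3≤4, efficacy 74≥33).
S4: not dominated (best duration).
S5: dominated by S2 (cost 893≤3815, duration 3≤23, efficacy 74≥68).
S6: dominated by S2 (cost 893≤4561, duration 3≤21, efficacy 74≥43).
S7: not dominated (best cost).
S8: dominated by S1 (cost 4868≤4946, duration 20≤24, efficacy 50≥40).
S9: dominated by S2 (cost 893≤1967, duration 3≤18, efficacy 74≥70).

S2, S4, S7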